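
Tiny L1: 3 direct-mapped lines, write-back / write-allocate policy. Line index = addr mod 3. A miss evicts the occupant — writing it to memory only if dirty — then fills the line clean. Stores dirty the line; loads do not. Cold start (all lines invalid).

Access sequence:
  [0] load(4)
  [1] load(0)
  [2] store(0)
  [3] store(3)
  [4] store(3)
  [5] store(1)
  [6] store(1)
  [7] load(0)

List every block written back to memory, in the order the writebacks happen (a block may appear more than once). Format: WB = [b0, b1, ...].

WB = [0, 3]

  0 | R B4 → L1 miss [-]
  1 | R B0 → L0 miss [-]
  2 | W B0 → L0 hit [D]
  3 | W B3 → L0 miss wb→B0 [D]
  4 | W B3 → L0 hit [D]
  5 | W B1 → L1 miss [D]
  6 | W B1 → L1 hit [D]
  7 | R B0 → L0 miss wb→B3 [-]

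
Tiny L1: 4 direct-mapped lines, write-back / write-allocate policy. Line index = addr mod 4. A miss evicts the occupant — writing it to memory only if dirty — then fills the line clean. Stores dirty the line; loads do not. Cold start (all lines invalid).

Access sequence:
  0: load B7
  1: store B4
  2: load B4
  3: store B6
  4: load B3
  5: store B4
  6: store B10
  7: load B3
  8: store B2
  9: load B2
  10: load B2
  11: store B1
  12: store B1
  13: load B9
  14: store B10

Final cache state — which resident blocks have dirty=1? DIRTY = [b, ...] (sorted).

0: R B7 → L3 miss [-]
1: W B4 → L0 miss [D]
2: R B4 → L0 hit [D]
3: W B6 → L2 miss [D]
4: R B3 → L3 miss [-]
5: W B4 → L0 hit [D]
6: W B10 → L2 miss wb→B6 [D]
7: R B3 → L3 hit [-]
8: W B2 → L2 miss wb→B10 [D]
9: R B2 → L2 hit [D]
10: R B2 → L2 hit [D]
11: W B1 → L1 miss [D]
12: W B1 → L1 hit [D]
13: R B9 → L1 miss wb→B1 [-]
14: W B10 → L2 miss wb→B2 [D]

DIRTY = [4, 10]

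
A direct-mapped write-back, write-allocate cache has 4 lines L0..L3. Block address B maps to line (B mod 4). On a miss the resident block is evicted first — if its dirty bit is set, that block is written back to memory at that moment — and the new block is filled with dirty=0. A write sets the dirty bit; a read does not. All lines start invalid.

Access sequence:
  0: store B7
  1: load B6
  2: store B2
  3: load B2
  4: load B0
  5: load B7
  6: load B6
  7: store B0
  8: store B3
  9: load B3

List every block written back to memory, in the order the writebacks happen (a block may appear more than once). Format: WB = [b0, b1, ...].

0: W B7 -> L3 miss  d=D]
1: R B6 -> L2 miss  d=-]
2: W B2 -> L2 miss  d=D]
3: R B2 -> L2 hit  d=D]
4: R B0 -> L0 miss  d=-]
5: R B7 -> L3 hit  d=D]
6: R B6 -> L2 miss wb->B2  d=-]
7: W B0 -> L0 hit  d=D]
8: W B3 -> L3 miss wb->B7  d=D]
9: R B3 -> L3 hit  d=D]

WB = [2, 7]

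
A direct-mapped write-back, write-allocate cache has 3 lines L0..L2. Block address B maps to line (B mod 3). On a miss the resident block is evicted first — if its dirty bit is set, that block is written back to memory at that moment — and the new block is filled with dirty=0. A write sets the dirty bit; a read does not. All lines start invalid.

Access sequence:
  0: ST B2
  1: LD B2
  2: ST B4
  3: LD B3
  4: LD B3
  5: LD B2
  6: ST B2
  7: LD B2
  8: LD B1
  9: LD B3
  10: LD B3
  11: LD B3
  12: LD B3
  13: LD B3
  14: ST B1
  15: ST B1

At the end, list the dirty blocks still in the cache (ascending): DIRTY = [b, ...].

DIRTY = [1, 2]

0: W B2 -> L2 miss  d=D]
1: R B2 -> L2 hit  d=D]
2: W B4 -> L1 miss  d=D]
3: R B3 -> L0 miss  d=-]
4: R B3 -> L0 hit  d=-]
5: R B2 -> L2 hit  d=D]
6: W B2 -> L2 hit  d=D]
7: R B2 -> L2 hit  d=D]
8: R B1 -> L1 miss wb->B4  d=-]
9: R B3 -> L0 hit  d=-]
10: R B3 -> L0 hit  d=-]
11: R B3 -> L0 hit  d=-]
12: R B3 -> L0 hit  d=-]
13: R B3 -> L0 hit  d=-]
14: W B1 -> L1 hit  d=D]
15: W B1 -> L1 hit  d=D]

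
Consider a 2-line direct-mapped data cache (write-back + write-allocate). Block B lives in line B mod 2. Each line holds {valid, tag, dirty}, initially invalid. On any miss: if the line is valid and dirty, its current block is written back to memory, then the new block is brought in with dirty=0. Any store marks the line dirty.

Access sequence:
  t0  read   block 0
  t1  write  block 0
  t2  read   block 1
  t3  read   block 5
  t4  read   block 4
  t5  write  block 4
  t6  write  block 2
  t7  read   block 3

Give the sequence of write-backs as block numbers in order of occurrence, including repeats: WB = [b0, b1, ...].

WB = [0, 4]

  0 | R B0 → L0 miss [-]
  1 | W B0 → L0 hit [D]
  2 | R B1 → L1 miss [-]
  3 | R B5 → L1 miss [-]
  4 | R B4 → L0 miss wb→B0 [-]
  5 | W B4 → L0 hit [D]
  6 | W B2 → L0 miss wb→B4 [D]
  7 | R B3 → L1 miss [-]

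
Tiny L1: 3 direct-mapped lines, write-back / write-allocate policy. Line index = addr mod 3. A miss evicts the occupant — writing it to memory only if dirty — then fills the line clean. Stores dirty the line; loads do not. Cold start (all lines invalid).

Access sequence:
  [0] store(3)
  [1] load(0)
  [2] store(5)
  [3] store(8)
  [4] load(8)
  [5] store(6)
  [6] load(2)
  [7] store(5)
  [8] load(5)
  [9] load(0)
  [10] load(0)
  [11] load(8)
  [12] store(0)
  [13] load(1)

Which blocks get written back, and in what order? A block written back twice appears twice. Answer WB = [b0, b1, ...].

WB = [3, 5, 8, 6, 5]

  0 | W B3 → L0 miss [D]
  1 | R B0 → L0 miss wb→B3 [-]
  2 | W B5 → L2 miss [D]
  3 | W B8 → L2 miss wb→B5 [D]
  4 | R B8 → L2 hit [D]
  5 | W B6 → L0 miss [D]
  6 | R B2 → L2 miss wb→B8 [-]
  7 | W B5 → L2 miss [D]
  8 | R B5 → L2 hit [D]
  9 | R B0 → L0 miss wb→B6 [-]
  10 | R B0 → L0 hit [-]
  11 | R B8 → L2 miss wb→B5 [-]
  12 | W B0 → L0 hit [D]
  13 | R B1 → L1 miss [-]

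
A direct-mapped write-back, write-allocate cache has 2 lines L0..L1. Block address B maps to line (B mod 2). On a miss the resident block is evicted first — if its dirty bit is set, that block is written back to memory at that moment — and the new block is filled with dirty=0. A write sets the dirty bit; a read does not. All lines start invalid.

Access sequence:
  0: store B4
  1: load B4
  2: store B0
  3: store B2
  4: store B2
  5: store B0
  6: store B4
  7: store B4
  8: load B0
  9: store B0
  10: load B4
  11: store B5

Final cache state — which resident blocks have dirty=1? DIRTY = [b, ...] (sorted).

DIRTY = [5]

0: W B4 -> L0 miss  d=D]
1: R B4 -> L0 hit  d=D]
2: W B0 -> L0 miss wb->B4  d=D]
3: W B2 -> L0 miss wb->B0  d=D]
4: W B2 -> L0 hit  d=D]
5: W B0 -> L0 miss wb->B2  d=D]
6: W B4 -> L0 miss wb->B0  d=D]
7: W B4 -> L0 hit  d=D]
8: R B0 -> L0 miss wb->B4  d=-]
9: W B0 -> L0 hit  d=D]
10: R B4 -> L0 miss wb->B0  d=-]
11: W B5 -> L1 miss  d=D]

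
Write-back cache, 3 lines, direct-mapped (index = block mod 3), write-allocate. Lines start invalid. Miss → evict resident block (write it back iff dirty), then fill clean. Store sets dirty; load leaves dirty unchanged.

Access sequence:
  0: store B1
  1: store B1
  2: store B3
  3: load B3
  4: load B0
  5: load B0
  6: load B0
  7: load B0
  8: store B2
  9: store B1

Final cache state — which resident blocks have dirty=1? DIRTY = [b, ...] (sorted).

0: W B1 -> L1 miss  d=D]
1: W B1 -> L1 hit  d=D]
2: W B3 -> L0 miss  d=D]
3: R B3 -> L0 hit  d=D]
4: R B0 -> L0 miss wb->B3  d=-]
5: R B0 -> L0 hit  d=-]
6: R B0 -> L0 hit  d=-]
7: R B0 -> L0 hit  d=-]
8: W B2 -> L2 miss  d=D]
9: W B1 -> L1 hit  d=D]

DIRTY = [1, 2]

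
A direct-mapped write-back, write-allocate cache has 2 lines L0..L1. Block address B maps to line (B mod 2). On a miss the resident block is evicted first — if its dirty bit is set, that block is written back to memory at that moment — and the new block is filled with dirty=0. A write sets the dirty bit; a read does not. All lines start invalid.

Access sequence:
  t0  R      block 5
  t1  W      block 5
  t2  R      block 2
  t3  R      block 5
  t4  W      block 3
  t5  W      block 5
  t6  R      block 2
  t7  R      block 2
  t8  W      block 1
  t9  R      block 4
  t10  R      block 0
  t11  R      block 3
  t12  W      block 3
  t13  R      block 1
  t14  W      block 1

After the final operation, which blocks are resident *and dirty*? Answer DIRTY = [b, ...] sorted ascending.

DIRTY = [1]

0: R B5 -> L1 miss  d=-]
1: W B5 -> L1 hit  d=D]
2: R B2 -> L0 miss  d=-]
3: R B5 -> L1 hit  d=D]
4: W B3 -> L1 miss wb->B5  d=D]
5: W B5 -> L1 miss wb->B3  d=D]
6: R B2 -> L0 hit  d=-]
7: R B2 -> L0 hit  d=-]
8: W B1 -> L1 miss wb->B5  d=D]
9: R B4 -> L0 miss  d=-]
10: R B0 -> L0 miss  d=-]
11: R B3 -> L1 miss wb->B1  d=-]
12: W B3 -> L1 hit  d=D]
13: R B1 -> L1 miss wb->B3  d=-]
14: W B1 -> L1 hit  d=D]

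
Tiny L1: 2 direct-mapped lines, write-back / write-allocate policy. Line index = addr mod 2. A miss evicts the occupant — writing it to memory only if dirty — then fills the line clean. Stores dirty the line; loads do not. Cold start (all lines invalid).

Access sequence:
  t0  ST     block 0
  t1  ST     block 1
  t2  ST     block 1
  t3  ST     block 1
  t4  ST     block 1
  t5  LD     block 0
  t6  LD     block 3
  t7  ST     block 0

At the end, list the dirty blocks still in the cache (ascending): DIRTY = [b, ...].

0: W B0 -> L0 miss  d=D]
1: W B1 -> L1 miss  d=D]
2: W B1 -> L1 hit  d=D]
3: W B1 -> L1 hit  d=D]
4: W B1 -> L1 hit  d=D]
5: R B0 -> L0 hit  d=D]
6: R B3 -> L1 miss wb->B1  d=-]
7: W B0 -> L0 hit  d=D]

DIRTY = [0]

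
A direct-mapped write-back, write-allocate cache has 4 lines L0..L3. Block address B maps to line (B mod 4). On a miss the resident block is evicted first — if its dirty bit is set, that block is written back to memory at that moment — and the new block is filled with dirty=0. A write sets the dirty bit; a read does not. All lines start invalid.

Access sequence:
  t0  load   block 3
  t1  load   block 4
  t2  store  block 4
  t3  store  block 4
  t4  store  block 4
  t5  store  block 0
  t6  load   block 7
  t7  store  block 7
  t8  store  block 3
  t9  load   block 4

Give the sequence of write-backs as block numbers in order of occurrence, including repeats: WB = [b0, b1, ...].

  0 | R B3 → L3 miss [-]
  1 | R B4 → L0 miss [-]
  2 | W B4 → L0 hit [D]
  3 | W B4 → L0 hit [D]
  4 | W B4 → L0 hit [D]
  5 | W B0 → L0 miss wb→B4 [D]
  6 | R B7 → L3 miss [-]
  7 | W B7 → L3 hit [D]
  8 | W B3 → L3 miss wb→B7 [D]
  9 | R B4 → L0 miss wb→B0 [-]

WB = [4, 7, 0]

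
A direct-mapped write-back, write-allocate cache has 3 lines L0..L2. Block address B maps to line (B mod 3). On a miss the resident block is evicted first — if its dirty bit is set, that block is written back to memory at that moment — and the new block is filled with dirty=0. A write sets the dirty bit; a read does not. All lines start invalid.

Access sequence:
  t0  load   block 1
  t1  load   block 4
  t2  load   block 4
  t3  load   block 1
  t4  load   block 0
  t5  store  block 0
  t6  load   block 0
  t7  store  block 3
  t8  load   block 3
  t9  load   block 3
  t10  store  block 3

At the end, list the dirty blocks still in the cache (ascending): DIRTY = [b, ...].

DIRTY = [3]

0: R B1 -> L1 miss  d=-]
1: R B4 -> L1 miss  d=-]
2: R B4 -> L1 hit  d=-]
3: R B1 -> L1 miss  d=-]
4: R B0 -> L0 miss  d=-]
5: W B0 -> L0 hit  d=D]
6: R B0 -> L0 hit  d=D]
7: W B3 -> L0 miss wb->B0  d=D]
8: R B3 -> L0 hit  d=D]
9: R B3 -> L0 hit  d=D]
10: W B3 -> L0 hit  d=D]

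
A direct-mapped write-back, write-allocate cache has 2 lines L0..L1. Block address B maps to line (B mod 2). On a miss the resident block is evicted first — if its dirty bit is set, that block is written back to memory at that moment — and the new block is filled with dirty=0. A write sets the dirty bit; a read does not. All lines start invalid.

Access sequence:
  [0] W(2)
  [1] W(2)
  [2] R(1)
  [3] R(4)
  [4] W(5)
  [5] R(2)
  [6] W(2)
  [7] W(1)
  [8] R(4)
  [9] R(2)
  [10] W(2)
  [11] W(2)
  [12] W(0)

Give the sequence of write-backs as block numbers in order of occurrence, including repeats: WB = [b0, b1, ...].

WB = [2, 5, 2, 2]

0: W B2 -> L0 miss  d=D]
1: W B2 -> L0 hit  d=D]
2: R B1 -> L1 miss  d=-]
3: R B4 -> L0 miss wb->B2  d=-]
4: W B5 -> L1 miss  d=D]
5: R B2 -> L0 miss  d=-]
6: W B2 -> L0 hit  d=D]
7: W B1 -> L1 miss wb->B5  d=D]
8: R B4 -> L0 miss wb->B2  d=-]
9: R B2 -> L0 miss  d=-]
10: W B2 -> L0 hit  d=D]
11: W B2 -> L0 hit  d=D]
12: W B0 -> L0 miss wb->B2  d=D]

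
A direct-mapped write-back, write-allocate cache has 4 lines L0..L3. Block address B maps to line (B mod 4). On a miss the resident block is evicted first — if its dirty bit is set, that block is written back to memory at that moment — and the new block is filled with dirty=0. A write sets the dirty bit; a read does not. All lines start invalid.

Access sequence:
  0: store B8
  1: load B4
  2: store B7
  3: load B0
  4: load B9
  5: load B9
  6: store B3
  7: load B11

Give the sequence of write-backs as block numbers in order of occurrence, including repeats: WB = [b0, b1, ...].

WB = [8, 7, 3]

  0 | W B8 → L0 miss [D]
  1 | R B4 → L0 miss wb→B8 [-]
  2 | W B7 → L3 miss [D]
  3 | R B0 → L0 miss [-]
  4 | R B9 → L1 miss [-]
  5 | R B9 → L1 hit [-]
  6 | W B3 → L3 miss wb→B7 [D]
  7 | R B11 → L3 miss wb→B3 [-]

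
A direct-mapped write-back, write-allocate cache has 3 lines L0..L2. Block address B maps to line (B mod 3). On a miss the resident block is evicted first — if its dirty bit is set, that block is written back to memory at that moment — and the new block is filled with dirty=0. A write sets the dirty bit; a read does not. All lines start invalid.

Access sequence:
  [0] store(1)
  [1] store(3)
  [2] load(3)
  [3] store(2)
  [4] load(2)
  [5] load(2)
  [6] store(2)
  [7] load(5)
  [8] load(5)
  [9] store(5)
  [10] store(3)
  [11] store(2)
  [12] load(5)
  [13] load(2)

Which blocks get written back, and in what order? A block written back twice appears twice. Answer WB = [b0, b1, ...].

WB = [2, 5, 2]

0: W B1 -> L1 miss  d=D]
1: W B3 -> L0 miss  d=D]
2: R B3 -> L0 hit  d=D]
3: W B2 -> L2 miss  d=D]
4: R B2 -> L2 hit  d=D]
5: R B2 -> L2 hit  d=D]
6: W B2 -> L2 hit  d=D]
7: R B5 -> L2 miss wb->B2  d=-]
8: R B5 -> L2 hit  d=-]
9: W B5 -> L2 hit  d=D]
10: W B3 -> L0 hit  d=D]
11: W B2 -> L2 miss wb->B5  d=D]
12: R B5 -> L2 miss wb->B2  d=-]
13: R B2 -> L2 miss  d=-]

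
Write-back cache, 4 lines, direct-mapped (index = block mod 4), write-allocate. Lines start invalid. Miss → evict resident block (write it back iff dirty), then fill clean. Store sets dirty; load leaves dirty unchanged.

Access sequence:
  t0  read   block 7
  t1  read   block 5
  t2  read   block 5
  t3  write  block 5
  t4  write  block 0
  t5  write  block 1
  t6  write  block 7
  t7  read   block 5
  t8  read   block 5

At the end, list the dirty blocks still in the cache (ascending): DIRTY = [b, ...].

DIRTY = [0, 7]

  0 | R B7 → L3 miss [-]
  1 | R B5 → L1 miss [-]
  2 | R B5 → L1 hit [-]
  3 | W B5 → L1 hit [D]
  4 | W B0 → L0 miss [D]
  5 | W B1 → L1 miss wb→B5 [D]
  6 | W B7 → L3 hit [D]
  7 | R B5 → L1 miss wb→B1 [-]
  8 | R B5 → L1 hit [-]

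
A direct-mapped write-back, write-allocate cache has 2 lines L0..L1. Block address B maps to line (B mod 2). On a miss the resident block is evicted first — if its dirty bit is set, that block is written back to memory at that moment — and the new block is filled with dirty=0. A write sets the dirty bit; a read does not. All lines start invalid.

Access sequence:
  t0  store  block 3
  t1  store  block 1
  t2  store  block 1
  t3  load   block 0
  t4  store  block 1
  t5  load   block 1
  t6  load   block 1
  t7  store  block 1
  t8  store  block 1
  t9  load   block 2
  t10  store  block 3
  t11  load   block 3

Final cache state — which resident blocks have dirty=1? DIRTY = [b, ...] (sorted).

  0 | W B3 → L1 miss [D]
  1 | W B1 → L1 miss wb→B3 [D]
  2 | W B1 → L1 hit [D]
  3 | R B0 → L0 miss [-]
  4 | W B1 → L1 hit [D]
  5 | R B1 → L1 hit [D]
  6 | R B1 → L1 hit [D]
  7 | W B1 → L1 hit [D]
  8 | W B1 → L1 hit [D]
  9 | R B2 → L0 miss [-]
  10 | W B3 → L1 miss wb→B1 [D]
  11 | R B3 → L1 hit [D]

DIRTY = [3]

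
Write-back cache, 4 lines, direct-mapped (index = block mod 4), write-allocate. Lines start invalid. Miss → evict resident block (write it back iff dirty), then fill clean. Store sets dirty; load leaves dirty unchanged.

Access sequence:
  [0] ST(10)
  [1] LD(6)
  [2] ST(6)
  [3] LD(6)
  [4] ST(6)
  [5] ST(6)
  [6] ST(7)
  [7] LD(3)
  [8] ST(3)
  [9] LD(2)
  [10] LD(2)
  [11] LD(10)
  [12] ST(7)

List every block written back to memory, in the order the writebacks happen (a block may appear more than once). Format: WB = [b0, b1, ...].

WB = [10, 7, 6, 3]

  0 | W B10 → L2 miss [D]
  1 | R B6 → L2 miss wb→B10 [-]
  2 | W B6 → L2 hit [D]
  3 | R B6 → L2 hit [D]
  4 | W B6 → L2 hit [D]
  5 | W B6 → L2 hit [D]
  6 | W B7 → L3 miss [D]
  7 | R B3 → L3 miss wb→B7 [-]
  8 | W B3 → L3 hit [D]
  9 | R B2 → L2 miss wb→B6 [-]
  10 | R B2 → L2 hit [-]
  11 | R B10 → L2 miss [-]
  12 | W B7 → L3 miss wb→B3 [D]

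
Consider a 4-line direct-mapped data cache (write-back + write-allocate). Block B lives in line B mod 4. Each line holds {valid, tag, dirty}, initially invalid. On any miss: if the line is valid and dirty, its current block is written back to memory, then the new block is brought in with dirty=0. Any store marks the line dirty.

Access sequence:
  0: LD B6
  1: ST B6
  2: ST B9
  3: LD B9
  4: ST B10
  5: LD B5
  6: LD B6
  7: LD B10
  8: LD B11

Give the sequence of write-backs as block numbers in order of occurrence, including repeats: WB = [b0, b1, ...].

WB = [6, 9, 10]

0: R B6 → L2 miss [-]
1: W B6 → L2 hit [D]
2: W B9 → L1 miss [D]
3: R B9 → L1 hit [D]
4: W B10 → L2 miss wb→B6 [D]
5: R B5 → L1 miss wb→B9 [-]
6: R B6 → L2 miss wb→B10 [-]
7: R B10 → L2 miss [-]
8: R B11 → L3 miss [-]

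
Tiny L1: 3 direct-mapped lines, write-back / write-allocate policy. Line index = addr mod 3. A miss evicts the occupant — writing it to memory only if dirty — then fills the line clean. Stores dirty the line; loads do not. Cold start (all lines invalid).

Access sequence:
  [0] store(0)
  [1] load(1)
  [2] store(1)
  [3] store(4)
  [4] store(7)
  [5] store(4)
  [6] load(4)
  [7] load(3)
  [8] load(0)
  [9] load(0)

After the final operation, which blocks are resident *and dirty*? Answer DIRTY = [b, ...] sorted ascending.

0: W B0 -> L0 miss  d=D]
1: R B1 -> L1 miss  d=-]
2: W B1 -> L1 hit  d=D]
3: W B4 -> L1 miss wb->B1  d=D]
4: W B7 -> L1 miss wb->B4  d=D]
5: W B4 -> L1 miss wb->B7  d=D]
6: R B4 -> L1 hit  d=D]
7: R B3 -> L0 miss wb->B0  d=-]
8: R B0 -> L0 miss  d=-]
9: R B0 -> L0 hit  d=-]

DIRTY = [4]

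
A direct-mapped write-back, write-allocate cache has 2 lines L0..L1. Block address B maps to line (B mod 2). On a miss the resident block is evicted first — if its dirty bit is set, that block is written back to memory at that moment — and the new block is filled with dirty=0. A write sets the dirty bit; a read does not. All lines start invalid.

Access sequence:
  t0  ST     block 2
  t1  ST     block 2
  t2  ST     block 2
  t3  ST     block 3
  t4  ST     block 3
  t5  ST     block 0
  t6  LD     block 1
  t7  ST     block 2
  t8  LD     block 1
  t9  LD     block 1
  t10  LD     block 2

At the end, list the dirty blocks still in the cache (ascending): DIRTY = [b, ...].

DIRTY = [2]

0: W B2 -> L0 miss  d=D]
1: W B2 -> L0 hit  d=D]
2: W B2 -> L0 hit  d=D]
3: W B3 -> L1 miss  d=D]
4: W B3 -> L1 hit  d=D]
5: W B0 -> L0 miss wb->B2  d=D]
6: R B1 -> L1 miss wb->B3  d=-]
7: W B2 -> L0 miss wb->B0  d=D]
8: R B1 -> L1 hit  d=-]
9: R B1 -> L1 hit  d=-]
10: R B2 -> L0 hit  d=D]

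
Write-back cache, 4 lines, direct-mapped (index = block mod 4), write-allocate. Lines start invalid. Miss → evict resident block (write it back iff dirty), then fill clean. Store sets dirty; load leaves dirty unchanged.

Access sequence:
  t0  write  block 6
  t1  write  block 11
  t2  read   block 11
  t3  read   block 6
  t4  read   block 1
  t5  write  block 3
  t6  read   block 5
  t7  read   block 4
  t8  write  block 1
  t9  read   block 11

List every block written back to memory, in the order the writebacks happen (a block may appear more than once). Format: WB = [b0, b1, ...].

0: W B6 → L2 miss [D]
1: W B11 → L3 miss [D]
2: R B11 → L3 hit [D]
3: R B6 → L2 hit [D]
4: R B1 → L1 miss [-]
5: W B3 → L3 miss wb→B11 [D]
6: R B5 → L1 miss [-]
7: R B4 → L0 miss [-]
8: W B1 → L1 miss [D]
9: R B11 → L3 miss wb→B3 [-]

WB = [11, 3]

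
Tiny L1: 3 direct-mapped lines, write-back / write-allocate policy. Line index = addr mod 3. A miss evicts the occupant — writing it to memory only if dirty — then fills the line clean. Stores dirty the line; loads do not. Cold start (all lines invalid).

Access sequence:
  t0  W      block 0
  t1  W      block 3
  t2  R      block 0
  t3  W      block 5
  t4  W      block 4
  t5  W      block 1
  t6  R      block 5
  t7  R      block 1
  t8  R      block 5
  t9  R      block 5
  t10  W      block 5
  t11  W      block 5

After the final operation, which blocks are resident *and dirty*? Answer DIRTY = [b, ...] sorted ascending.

DIRTY = [1, 5]

0: W B0 -> L0 miss  d=D]
1: W B3 -> L0 miss wb->B0  d=D]
2: R B0 -> L0 miss wb->B3  d=-]
3: W B5 -> L2 miss  d=D]
4: W B4 -> L1 miss  d=D]
5: W B1 -> L1 miss wb->B4  d=D]
6: R B5 -> L2 hit  d=D]
7: R B1 -> L1 hit  d=D]
8: R B5 -> L2 hit  d=D]
9: R B5 -> L2 hit  d=D]
10: W B5 -> L2 hit  d=D]
11: W B5 -> L2 hit  d=D]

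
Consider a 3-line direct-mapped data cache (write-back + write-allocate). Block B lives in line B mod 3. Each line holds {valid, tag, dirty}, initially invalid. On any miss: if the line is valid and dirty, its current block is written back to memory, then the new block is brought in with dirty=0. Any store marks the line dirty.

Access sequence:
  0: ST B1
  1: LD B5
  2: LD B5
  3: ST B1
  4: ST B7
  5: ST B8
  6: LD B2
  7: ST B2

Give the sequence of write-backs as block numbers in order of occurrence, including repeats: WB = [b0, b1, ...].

  0 | W B1 → L1 miss [D]
  1 | R B5 → L2 miss [-]
  2 | R B5 → L2 hit [-]
  3 | W B1 → L1 hit [D]
  4 | W B7 → L1 miss wb→B1 [D]
  5 | W B8 → L2 miss [D]
  6 | R B2 → L2 miss wb→B8 [-]
  7 | W B2 → L2 hit [D]

WB = [1, 8]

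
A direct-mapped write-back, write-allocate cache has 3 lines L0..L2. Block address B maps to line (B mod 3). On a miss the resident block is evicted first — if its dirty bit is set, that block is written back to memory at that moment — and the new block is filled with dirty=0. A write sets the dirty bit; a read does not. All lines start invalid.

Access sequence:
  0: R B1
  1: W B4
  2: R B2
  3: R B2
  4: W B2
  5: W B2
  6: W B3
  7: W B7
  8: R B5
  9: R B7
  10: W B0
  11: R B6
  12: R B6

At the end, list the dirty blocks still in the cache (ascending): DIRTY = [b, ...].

0: R B1 -> L1 miss  d=-]
1: W B4 -> L1 miss  d=D]
2: R B2 -> L2 miss  d=-]
3: R B2 -> L2 hit  d=-]
4: W B2 -> L2 hit  d=D]
5: W B2 -> L2 hit  d=D]
6: W B3 -> L0 miss  d=D]
7: W B7 -> L1 miss wb->B4  d=D]
8: R B5 -> L2 miss wb->B2  d=-]
9: R B7 -> L1 hit  d=D]
10: W B0 -> L0 miss wb->B3  d=D]
11: R B6 -> L0 miss wb->B0  d=-]
12: R B6 -> L0 hit  d=-]

DIRTY = [7]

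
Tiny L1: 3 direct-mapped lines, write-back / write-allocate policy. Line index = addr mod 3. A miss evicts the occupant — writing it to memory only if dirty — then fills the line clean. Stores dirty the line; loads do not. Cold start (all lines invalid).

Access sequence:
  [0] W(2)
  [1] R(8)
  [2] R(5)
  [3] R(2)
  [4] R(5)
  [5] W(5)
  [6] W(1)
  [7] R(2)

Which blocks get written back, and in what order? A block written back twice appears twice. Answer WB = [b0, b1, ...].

WB = [2, 5]

0: W B2 -> L2 miss  d=D]
1: R B8 -> L2 miss wb->B2  d=-]
2: R B5 -> L2 miss  d=-]
3: R B2 -> L2 miss  d=-]
4: R B5 -> L2 miss  d=-]
5: W B5 -> L2 hit  d=D]
6: W B1 -> L1 miss  d=D]
7: R B2 -> L2 miss wb->B5  d=-]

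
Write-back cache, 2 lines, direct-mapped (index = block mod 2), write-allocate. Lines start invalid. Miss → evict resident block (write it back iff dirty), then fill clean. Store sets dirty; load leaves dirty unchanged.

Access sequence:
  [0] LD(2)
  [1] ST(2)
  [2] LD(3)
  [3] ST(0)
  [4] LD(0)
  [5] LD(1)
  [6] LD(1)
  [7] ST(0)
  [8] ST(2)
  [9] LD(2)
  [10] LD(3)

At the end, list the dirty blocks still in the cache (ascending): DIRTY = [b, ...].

DIRTY = [2]

  0 | R B2 → L0 miss [-]
  1 | W B2 → L0 hit [D]
  2 | R B3 → L1 miss [-]
  3 | W B0 → L0 miss wb→B2 [D]
  4 | R B0 → L0 hit [D]
  5 | R B1 → L1 miss [-]
  6 | R B1 → L1 hit [-]
  7 | W B0 → L0 hit [D]
  8 | W B2 → L0 miss wb→B0 [D]
  9 | R B2 → L0 hit [D]
  10 | R B3 → L1 miss [-]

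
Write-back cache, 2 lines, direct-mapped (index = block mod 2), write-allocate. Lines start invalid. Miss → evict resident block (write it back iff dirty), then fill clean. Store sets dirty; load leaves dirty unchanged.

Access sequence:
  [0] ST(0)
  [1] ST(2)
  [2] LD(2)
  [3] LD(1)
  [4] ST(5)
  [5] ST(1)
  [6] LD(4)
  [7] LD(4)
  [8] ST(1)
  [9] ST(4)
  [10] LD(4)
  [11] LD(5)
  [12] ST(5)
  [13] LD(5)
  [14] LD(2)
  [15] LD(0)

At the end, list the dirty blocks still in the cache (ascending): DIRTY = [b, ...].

DIRTY = [5]

  0 | W B0 → L0 miss [D]
  1 | W B2 → L0 miss wb→B0 [D]
  2 | R B2 → L0 hit [D]
  3 | R B1 → L1 miss [-]
  4 | W B5 → L1 miss [D]
  5 | W B1 → L1 miss wb→B5 [D]
  6 | R B4 → L0 miss wb→B2 [-]
  7 | R B4 → L0 hit [-]
  8 | W B1 → L1 hit [D]
  9 | W B4 → L0 hit [D]
  10 | R B4 → L0 hit [D]
  11 | R B5 → L1 miss wb→B1 [-]
  12 | W B5 → L1 hit [D]
  13 | R B5 → L1 hit [D]
  14 | R B2 → L0 miss wb→B4 [-]
  15 | R B0 → L0 miss [-]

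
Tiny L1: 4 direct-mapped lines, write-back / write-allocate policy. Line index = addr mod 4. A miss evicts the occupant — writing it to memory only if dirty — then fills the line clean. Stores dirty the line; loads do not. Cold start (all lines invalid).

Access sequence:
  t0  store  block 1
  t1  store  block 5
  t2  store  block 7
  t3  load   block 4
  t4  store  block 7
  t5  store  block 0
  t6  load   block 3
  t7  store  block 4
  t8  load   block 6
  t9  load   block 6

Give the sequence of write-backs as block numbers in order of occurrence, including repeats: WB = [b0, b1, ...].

WB = [1, 7, 0]

0: W B1 → L1 miss [D]
1: W B5 → L1 miss wb→B1 [D]
2: W B7 → L3 miss [D]
3: R B4 → L0 miss [-]
4: W B7 → L3 hit [D]
5: W B0 → L0 miss [D]
6: R B3 → L3 miss wb→B7 [-]
7: W B4 → L0 miss wb→B0 [D]
8: R B6 → L2 miss [-]
9: R B6 → L2 hit [-]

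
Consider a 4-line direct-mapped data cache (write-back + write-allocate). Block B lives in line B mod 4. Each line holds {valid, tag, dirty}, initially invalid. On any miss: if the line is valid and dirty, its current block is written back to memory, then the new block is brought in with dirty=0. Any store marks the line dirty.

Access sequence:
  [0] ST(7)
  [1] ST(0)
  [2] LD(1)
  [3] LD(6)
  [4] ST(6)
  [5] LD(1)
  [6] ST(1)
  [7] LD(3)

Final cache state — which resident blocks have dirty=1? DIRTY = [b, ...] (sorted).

  0 | W B7 → L3 miss [D]
  1 | W B0 → L0 miss [D]
  2 | R B1 → L1 miss [-]
  3 | R B6 → L2 miss [-]
  4 | W B6 → L2 hit [D]
  5 | R B1 → L1 hit [-]
  6 | W B1 → L1 hit [D]
  7 | R B3 → L3 miss wb→B7 [-]

DIRTY = [0, 1, 6]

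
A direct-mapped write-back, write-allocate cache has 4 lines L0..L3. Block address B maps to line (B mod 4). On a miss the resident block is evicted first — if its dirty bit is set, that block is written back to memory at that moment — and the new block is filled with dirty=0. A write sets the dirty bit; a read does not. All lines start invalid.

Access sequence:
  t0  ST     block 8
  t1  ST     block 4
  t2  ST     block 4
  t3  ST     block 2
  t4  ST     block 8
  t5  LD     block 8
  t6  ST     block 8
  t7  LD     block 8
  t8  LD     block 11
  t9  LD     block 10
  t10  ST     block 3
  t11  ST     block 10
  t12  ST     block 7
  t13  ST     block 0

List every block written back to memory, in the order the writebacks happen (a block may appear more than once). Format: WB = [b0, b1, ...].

0: W B8 → L0 miss [D]
1: W B4 → L0 miss wb→B8 [D]
2: W B4 → L0 hit [D]
3: W B2 → L2 miss [D]
4: W B8 → L0 miss wb→B4 [D]
5: R B8 → L0 hit [D]
6: W B8 → L0 hit [D]
7: R B8 → L0 hit [D]
8: R B11 → L3 miss [-]
9: R B10 → L2 miss wb→B2 [-]
10: W B3 → L3 miss [D]
11: W B10 → L2 hit [D]
12: W B7 → L3 miss wb→B3 [D]
13: W B0 → L0 miss wb→B8 [D]

WB = [8, 4, 2, 3, 8]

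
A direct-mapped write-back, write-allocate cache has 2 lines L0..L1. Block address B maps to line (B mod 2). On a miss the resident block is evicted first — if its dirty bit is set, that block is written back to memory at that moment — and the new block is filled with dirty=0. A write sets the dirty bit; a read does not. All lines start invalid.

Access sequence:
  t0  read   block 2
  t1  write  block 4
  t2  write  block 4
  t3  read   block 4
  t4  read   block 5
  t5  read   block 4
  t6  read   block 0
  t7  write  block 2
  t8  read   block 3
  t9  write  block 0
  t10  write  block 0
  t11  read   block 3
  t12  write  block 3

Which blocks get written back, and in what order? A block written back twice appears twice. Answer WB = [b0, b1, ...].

WB = [4, 2]

0: R B2 → L0 miss [-]
1: W B4 → L0 miss [D]
2: W B4 → L0 hit [D]
3: R B4 → L0 hit [D]
4: R B5 → L1 miss [-]
5: R B4 → L0 hit [D]
6: R B0 → L0 miss wb→B4 [-]
7: W B2 → L0 miss [D]
8: R B3 → L1 miss [-]
9: W B0 → L0 miss wb→B2 [D]
10: W B0 → L0 hit [D]
11: R B3 → L1 hit [-]
12: W B3 → L1 hit [D]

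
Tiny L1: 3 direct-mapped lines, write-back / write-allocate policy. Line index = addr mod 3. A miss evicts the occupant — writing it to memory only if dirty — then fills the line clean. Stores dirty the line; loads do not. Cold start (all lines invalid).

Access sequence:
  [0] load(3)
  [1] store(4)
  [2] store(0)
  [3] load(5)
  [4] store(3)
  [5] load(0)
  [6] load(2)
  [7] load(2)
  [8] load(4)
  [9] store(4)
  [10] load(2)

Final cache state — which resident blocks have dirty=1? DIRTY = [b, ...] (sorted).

  0 | R B3 → L0 miss [-]
  1 | W B4 → L1 miss [D]
  2 | W B0 → L0 miss [D]
  3 | R B5 → L2 miss [-]
  4 | W B3 → L0 miss wb→B0 [D]
  5 | R B0 → L0 miss wb→B3 [-]
  6 | R B2 → L2 miss [-]
  7 | R B2 → L2 hit [-]
  8 | R B4 → L1 hit [D]
  9 | W B4 → L1 hit [D]
  10 | R B2 → L2 hit [-]

DIRTY = [4]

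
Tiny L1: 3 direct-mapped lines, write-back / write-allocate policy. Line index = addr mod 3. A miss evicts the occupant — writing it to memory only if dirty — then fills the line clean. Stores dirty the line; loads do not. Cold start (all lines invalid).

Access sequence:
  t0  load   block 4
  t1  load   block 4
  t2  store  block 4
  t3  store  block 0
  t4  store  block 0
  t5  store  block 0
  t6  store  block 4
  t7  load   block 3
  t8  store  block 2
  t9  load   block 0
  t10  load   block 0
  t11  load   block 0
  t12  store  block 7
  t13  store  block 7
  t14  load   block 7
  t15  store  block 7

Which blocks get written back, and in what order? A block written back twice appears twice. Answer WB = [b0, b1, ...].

WB = [0, 4]

  0 | R B4 → L1 miss [-]
  1 | R B4 → L1 hit [-]
  2 | W B4 → L1 hit [D]
  3 | W B0 → L0 miss [D]
  4 | W B0 → L0 hit [D]
  5 | W B0 → L0 hit [D]
  6 | W B4 → L1 hit [D]
  7 | R B3 → L0 miss wb→B0 [-]
  8 | W B2 → L2 miss [D]
  9 | R B0 → L0 miss [-]
  10 | R B0 → L0 hit [-]
  11 | R B0 → L0 hit [-]
  12 | W B7 → L1 miss wb→B4 [D]
  13 | W B7 → L1 hit [D]
  14 | R B7 → L1 hit [D]
  15 | W B7 → L1 hit [D]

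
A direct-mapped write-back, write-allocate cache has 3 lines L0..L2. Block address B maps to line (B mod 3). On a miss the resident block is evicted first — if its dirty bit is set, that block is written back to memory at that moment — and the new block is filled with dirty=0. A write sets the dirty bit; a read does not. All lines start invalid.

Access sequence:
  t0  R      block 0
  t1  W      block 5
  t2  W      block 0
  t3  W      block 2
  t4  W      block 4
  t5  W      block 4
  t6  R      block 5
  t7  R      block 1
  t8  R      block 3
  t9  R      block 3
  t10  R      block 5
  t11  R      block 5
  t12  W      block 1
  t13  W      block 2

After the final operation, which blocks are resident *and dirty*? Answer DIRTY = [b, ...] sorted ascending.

  0 | R B0 → L0 miss [-]
  1 | W B5 → L2 miss [D]
  2 | W B0 → L0 hit [D]
  3 | W B2 → L2 miss wb→B5 [D]
  4 | W B4 → L1 miss [D]
  5 | W B4 → L1 hit [D]
  6 | R B5 → L2 miss wb→B2 [-]
  7 | R B1 → L1 miss wb→B4 [-]
  8 | R B3 → L0 miss wb→B0 [-]
  9 | R B3 → L0 hit [-]
  10 | R B5 → L2 hit [-]
  11 | R B5 → L2 hit [-]
  12 | W B1 → L1 hit [D]
  13 | W B2 → L2 miss [D]

DIRTY = [1, 2]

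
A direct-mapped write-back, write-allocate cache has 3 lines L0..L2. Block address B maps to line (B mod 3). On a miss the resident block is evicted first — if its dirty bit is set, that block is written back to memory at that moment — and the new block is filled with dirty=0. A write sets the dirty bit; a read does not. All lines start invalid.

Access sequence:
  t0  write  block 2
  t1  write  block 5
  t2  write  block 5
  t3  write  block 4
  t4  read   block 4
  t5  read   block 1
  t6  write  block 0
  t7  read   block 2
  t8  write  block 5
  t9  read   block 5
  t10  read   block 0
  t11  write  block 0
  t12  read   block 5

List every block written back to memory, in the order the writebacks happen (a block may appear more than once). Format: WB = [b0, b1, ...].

WB = [2, 4, 5]

0: W B2 → L2 miss [D]
1: W B5 → L2 miss wb→B2 [D]
2: W B5 → L2 hit [D]
3: W B4 → L1 miss [D]
4: R B4 → L1 hit [D]
5: R B1 → L1 miss wb→B4 [-]
6: W B0 → L0 miss [D]
7: R B2 → L2 miss wb→B5 [-]
8: W B5 → L2 miss [D]
9: R B5 → L2 hit [D]
10: R B0 → L0 hit [D]
11: W B0 → L0 hit [D]
12: R B5 → L2 hit [D]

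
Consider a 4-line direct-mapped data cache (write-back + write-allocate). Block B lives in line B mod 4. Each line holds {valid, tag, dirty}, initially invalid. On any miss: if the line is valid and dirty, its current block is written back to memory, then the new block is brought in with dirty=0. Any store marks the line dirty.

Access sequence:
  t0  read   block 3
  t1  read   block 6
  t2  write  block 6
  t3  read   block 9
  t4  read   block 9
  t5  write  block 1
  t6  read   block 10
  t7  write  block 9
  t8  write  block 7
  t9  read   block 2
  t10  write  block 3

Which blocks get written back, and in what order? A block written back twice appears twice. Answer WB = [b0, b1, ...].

  0 | R B3 → L3 miss [-]
  1 | R B6 → L2 miss [-]
  2 | W B6 → L2 hit [D]
  3 | R B9 → L1 miss [-]
  4 | R B9 → L1 hit [-]
  5 | W B1 → L1 miss [D]
  6 | R B10 → L2 miss wb→B6 [-]
  7 | W B9 → L1 miss wb→B1 [D]
  8 | W B7 → L3 miss [D]
  9 | R B2 → L2 miss [-]
  10 | W B3 → L3 miss wb→B7 [D]

WB = [6, 1, 7]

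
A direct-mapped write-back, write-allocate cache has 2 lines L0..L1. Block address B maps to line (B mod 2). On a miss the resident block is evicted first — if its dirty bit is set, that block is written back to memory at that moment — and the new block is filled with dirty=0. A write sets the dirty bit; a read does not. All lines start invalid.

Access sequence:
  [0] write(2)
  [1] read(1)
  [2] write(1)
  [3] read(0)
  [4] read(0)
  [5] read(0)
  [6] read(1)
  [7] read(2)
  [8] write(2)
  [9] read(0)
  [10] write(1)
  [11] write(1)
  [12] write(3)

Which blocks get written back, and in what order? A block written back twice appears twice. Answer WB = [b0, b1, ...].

WB = [2, 2, 1]

0: W B2 -> L0 miss  d=D]
1: R B1 -> L1 miss  d=-]
2: W B1 -> L1 hit  d=D]
3: R B0 -> L0 miss wb->B2  d=-]
4: R B0 -> L0 hit  d=-]
5: R B0 -> L0 hit  d=-]
6: R B1 -> L1 hit  d=D]
7: R B2 -> L0 miss  d=-]
8: W B2 -> L0 hit  d=D]
9: R B0 -> L0 miss wb->B2  d=-]
10: W B1 -> L1 hit  d=D]
11: W B1 -> L1 hit  d=D]
12: W B3 -> L1 miss wb->B1  d=D]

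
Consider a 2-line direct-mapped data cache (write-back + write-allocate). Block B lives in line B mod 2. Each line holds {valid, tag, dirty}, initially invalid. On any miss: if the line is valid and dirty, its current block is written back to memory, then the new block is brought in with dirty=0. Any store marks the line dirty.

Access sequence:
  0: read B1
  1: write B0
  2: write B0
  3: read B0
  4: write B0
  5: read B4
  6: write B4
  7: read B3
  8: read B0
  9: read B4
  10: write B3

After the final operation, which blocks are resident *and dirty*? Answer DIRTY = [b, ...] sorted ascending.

DIRTY = [3]

  0 | R B1 → L1 miss [-]
  1 | W B0 → L0 miss [D]
  2 | W B0 → L0 hit [D]
  3 | R B0 → L0 hit [D]
  4 | W B0 → L0 hit [D]
  5 | R B4 → L0 miss wb→B0 [-]
  6 | W B4 → L0 hit [D]
  7 | R B3 → L1 miss [-]
  8 | R B0 → L0 miss wb→B4 [-]
  9 | R B4 → L0 miss [-]
  10 | W B3 → L1 hit [D]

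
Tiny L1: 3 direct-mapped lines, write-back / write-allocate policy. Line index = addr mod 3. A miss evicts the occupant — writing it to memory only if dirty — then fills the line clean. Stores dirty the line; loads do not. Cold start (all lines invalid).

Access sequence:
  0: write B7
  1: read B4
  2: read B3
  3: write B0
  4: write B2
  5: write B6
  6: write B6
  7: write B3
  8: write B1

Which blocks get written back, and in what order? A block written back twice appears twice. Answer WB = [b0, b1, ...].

WB = [7, 0, 6]

0: W B7 → L1 miss [D]
1: R B4 → L1 miss wb→B7 [-]
2: R B3 → L0 miss [-]
3: W B0 → L0 miss [D]
4: W B2 → L2 miss [D]
5: W B6 → L0 miss wb→B0 [D]
6: W B6 → L0 hit [D]
7: W B3 → L0 miss wb→B6 [D]
8: W B1 → L1 miss [D]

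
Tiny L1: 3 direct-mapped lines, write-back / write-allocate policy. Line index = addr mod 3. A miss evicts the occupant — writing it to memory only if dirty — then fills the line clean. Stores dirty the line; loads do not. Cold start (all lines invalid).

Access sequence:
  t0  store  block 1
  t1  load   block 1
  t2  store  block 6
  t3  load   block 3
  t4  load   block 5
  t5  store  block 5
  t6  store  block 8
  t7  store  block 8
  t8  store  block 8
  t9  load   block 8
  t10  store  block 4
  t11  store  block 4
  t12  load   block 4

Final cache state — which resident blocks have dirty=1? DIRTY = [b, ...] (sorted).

0: W B1 -> L1 miss  d=D]
1: R B1 -> L1 hit  d=D]
2: W B6 -> L0 miss  d=D]
3: R B3 -> L0 miss wb->B6  d=-]
4: R B5 -> L2 miss  d=-]
5: W B5 -> L2 hit  d=D]
6: W B8 -> L2 miss wb->B5  d=D]
7: W B8 -> L2 hit  d=D]
8: W B8 -> L2 hit  d=D]
9: R B8 -> L2 hit  d=D]
10: W B4 -> L1 miss wb->B1  d=D]
11: W B4 -> L1 hit  d=D]
12: R B4 -> L1 hit  d=D]

DIRTY = [4, 8]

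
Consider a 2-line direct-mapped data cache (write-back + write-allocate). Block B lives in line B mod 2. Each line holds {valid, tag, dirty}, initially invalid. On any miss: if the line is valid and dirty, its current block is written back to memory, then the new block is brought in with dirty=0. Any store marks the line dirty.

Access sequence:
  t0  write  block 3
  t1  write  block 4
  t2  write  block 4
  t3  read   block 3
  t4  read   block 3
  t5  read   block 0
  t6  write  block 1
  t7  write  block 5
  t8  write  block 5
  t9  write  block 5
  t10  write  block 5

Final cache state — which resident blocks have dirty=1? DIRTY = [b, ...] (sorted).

DIRTY = [5]

0: W B3 → L1 miss [D]
1: W B4 → L0 miss [D]
2: W B4 → L0 hit [D]
3: R B3 → L1 hit [D]
4: R B3 → L1 hit [D]
5: R B0 → L0 miss wb→B4 [-]
6: W B1 → L1 miss wb→B3 [D]
7: W B5 → L1 miss wb→B1 [D]
8: W B5 → L1 hit [D]
9: W B5 → L1 hit [D]
10: W B5 → L1 hit [D]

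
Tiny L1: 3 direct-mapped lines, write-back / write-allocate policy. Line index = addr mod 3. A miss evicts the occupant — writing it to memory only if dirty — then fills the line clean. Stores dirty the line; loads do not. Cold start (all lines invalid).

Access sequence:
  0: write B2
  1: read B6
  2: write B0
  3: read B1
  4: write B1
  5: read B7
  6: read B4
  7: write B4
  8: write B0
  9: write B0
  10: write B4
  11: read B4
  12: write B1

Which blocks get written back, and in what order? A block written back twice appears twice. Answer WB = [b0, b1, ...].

0: W B2 → L2 miss [D]
1: R B6 → L0 miss [-]
2: W B0 → L0 miss [D]
3: R B1 → L1 miss [-]
4: W B1 → L1 hit [D]
5: R B7 → L1 miss wb→B1 [-]
6: R B4 → L1 miss [-]
7: W B4 → L1 hit [D]
8: W B0 → L0 hit [D]
9: W B0 → L0 hit [D]
10: W B4 → L1 hit [D]
11: R B4 → L1 hit [D]
12: W B1 → L1 miss wb→B4 [D]

WB = [1, 4]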